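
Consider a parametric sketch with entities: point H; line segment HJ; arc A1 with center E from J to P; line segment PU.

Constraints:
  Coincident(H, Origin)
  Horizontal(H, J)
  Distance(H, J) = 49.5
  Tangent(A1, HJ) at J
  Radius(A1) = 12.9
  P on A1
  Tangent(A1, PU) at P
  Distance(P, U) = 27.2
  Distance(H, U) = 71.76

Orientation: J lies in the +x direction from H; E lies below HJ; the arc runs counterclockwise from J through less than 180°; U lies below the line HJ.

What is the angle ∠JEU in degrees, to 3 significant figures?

163°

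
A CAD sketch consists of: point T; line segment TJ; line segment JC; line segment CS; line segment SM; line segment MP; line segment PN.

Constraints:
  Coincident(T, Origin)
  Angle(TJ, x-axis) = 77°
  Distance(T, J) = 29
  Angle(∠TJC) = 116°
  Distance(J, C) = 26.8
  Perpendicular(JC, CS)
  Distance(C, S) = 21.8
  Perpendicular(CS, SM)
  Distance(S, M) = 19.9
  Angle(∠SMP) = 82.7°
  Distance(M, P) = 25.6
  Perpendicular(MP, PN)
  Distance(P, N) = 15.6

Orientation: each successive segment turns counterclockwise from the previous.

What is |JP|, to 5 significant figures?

10.770

CS ⟂ SM, so SM runs at -39.000°; with |SM| = 19.9, M = (-12.558, 15.657). ∠SMP = 82.7° gives MP at 58.300° from the x-axis; with |MP| = 25.6, P = (0.89416, 37.438). Then |JP| = |P − J| = 10.770.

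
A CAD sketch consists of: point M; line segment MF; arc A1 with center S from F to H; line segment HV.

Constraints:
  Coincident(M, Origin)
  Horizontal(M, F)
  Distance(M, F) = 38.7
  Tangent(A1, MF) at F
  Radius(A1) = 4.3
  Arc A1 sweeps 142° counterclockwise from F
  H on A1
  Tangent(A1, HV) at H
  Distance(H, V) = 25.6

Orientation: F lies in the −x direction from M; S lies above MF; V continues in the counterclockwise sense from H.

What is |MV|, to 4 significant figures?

60.92

M is at the origin; M and F share the same y with |MF| = 38.7 and F on the −x side, so F = (-38.70, 0.000). The tangent condition forces SF to be normal to MF, so S = F + (0, 4.3) = (-38.70, 4.300). On A1, F sits at bearing -90° from S; a 142° counterclockwise sweep puts H at bearing 52°, so H = S + 4.3·(cos 52°, sin 52°) = (-36.05, 7.688). A1 meets HV tangentially, so SH is at right angles to HV, so HV runs along (−sin 52°, cos 52°); with |HV| = 25.6, V = (-56.23, 23.45). Then |MV| = |V − M| = 60.92.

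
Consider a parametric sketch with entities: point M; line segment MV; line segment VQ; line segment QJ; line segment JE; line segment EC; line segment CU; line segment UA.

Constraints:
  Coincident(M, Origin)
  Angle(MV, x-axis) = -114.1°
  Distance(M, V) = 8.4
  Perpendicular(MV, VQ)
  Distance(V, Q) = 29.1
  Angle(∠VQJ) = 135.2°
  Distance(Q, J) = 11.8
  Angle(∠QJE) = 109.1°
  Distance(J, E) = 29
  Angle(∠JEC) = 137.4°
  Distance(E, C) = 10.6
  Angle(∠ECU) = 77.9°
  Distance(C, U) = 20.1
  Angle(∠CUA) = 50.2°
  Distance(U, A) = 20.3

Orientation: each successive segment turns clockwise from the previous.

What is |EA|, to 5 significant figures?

7.1569

M is at the origin; MV runs at -114.1° with length 8.4, so V = (-3.4300, -7.6678). The perpendicularity gives VQ at right angles to MV, so VQ runs at 155.90°; with |VQ| = 29.1, Q = (-29.993, 4.2146). ∠VQJ = 135.2° gives QJ at 111.10° from the x-axis; with |QJ| = 11.8, J = (-34.241, 15.223). ∠QJE = 109.1° gives JE at 40.200° from the x-axis; with |JE| = 29.0, E = (-12.091, 33.942). ∠JEC = 137.4° gives EC at -2.4000° from the x-axis; with |EC| = 10.6, C = (-1.5006, 33.498). ∠ECU = 77.9° gives CU at -104.50° from the x-axis; with |CU| = 20.1, U = (-6.5333, 14.038). ∠CUA = 50.2° gives UA at 125.70° from the x-axis; with |UA| = 20.3, A = (-18.379, 30.523). Then |EA| = |A − E| = 7.1569.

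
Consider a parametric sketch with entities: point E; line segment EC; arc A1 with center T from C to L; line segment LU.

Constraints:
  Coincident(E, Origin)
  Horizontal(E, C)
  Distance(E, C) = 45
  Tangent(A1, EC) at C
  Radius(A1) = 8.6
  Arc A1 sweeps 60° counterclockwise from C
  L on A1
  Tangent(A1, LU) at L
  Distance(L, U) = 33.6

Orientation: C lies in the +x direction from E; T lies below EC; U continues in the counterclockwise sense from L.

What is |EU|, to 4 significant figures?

39.32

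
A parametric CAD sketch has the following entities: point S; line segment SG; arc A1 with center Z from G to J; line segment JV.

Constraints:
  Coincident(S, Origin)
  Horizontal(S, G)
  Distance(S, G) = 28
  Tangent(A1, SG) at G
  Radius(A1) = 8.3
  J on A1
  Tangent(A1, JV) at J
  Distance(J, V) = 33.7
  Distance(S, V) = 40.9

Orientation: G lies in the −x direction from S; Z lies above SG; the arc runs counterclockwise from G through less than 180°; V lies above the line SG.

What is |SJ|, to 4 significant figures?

20.92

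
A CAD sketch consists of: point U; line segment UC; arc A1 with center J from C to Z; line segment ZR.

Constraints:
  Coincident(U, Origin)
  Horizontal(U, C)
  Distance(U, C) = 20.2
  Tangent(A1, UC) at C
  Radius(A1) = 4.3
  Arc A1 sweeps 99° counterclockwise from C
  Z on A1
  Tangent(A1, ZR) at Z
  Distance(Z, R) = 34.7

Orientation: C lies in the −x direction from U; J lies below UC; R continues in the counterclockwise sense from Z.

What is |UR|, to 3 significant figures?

43.6

U is at the origin; UC is horizontal with |UC| = 20.2 and C on the −x side, so C = (-20.2, 0.00). Since A1 is tangent to UC there, JC ⟂ UC, so J = C + (0, -4.3) = (-20.2, -4.30). On A1, C sits at bearing 90° from J; a 99° counterclockwise sweep puts Z at bearing 189°, so Z = J + 4.3·(cos 189°, sin 189°) = (-24.4, -4.97). The tangent condition forces JZ to be normal to ZR, so ZR runs along (−sin 189°, cos 189°); with |ZR| = 34.7, R = (-19.0, -39.2). Then |UR| = |R − U| = 43.6.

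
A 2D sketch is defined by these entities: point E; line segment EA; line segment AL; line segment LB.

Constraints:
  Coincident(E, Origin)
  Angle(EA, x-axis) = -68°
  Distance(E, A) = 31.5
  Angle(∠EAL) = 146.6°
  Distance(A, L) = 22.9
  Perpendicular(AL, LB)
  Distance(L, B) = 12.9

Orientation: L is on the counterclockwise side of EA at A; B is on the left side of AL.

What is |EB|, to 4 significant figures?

49.40

E is at the origin; EA runs at -68.0° with length 31.5, so A = 31.5·(cos -68.0°, sin -68.0°) = (11.80, -29.21). ∠EAL = 146.6°, so AL runs at -68.0° + (180° − 146.6°) = -34.60° from the x-axis; with |AL| = 22.9, L = A + 22.9·(cos -34.60°, sin -34.60°) = (30.65, -42.21). AL is perpendicular to LB; with |LB| = 12.9 on the left of AL, B = L + 12.9·(0.5678, 0.8231) = (37.98, -31.59). Then |EB| = |B − E| = 49.40.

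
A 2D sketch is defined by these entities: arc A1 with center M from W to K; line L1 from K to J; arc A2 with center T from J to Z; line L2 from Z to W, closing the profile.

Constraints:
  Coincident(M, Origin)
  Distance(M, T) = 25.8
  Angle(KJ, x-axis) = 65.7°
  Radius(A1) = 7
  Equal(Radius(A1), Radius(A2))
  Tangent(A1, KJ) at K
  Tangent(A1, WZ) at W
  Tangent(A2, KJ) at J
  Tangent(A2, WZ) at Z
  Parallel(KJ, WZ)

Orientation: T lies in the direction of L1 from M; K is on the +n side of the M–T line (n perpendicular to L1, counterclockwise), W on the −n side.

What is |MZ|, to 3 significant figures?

26.7

The slot axis is L1's direction at 65.7°, so u = (cos 65.7°, sin 65.7°) = (0.412, 0.911) and n = (−sin 65.7°, cos 65.7°) = (-0.911, 0.412). M is at the origin and T lies 25.8 along u from M, so T = 25.8·u = (10.6, 23.5). Tangency of A1 to both parallel lines with radius 7.0 puts K and W at M ± 7.0·n: K = (-6.38, 2.88), W = (6.38, -2.88). Equal radii place J and Z the same way about T: J = T + 7.0·n = (4.24, 26.4), Z = T − 7.0·n = (17.0, 20.6). Then |MZ| = |Z − M| = 26.7.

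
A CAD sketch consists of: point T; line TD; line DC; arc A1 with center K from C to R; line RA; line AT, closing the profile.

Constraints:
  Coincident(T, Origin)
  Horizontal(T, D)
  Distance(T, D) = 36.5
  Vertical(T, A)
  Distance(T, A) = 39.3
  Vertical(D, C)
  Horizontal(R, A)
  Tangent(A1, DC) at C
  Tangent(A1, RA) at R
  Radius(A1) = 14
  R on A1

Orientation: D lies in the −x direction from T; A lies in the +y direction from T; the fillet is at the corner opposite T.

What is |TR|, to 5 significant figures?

45.285

T is at the origin; TD is horizontal with |TD| = 36.5 and D on the −x side, so D = (-36.500, 0.0000). T and A share the same x with |TA| = 39.3 and A on the +y side, so A = (0.0000, 39.300). The virtual corner opposite T is at (-36.500, 39.300). Tangency of A1 to DC means the radius KC is perpendicular to DC and since A1 is tangent to RA there, KR ⟂ RA, with radius 14.0, so the center K sits 14.0 in from both sides at K = (-22.500, 25.300). That places the tangent points at C = (-36.500, 25.300) on DC and R = (-22.500, 39.300) on RA. Then |TR| = |R − T| = 45.285.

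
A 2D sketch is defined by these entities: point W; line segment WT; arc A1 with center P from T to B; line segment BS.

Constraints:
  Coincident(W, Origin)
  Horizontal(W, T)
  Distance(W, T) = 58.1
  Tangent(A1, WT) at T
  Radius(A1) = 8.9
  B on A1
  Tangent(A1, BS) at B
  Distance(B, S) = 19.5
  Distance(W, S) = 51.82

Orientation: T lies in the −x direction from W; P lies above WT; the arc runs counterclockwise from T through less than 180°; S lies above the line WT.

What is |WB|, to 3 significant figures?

49.9

W is at the origin; W and T share the same y with |WT| = 58.1 and T on the −x side, so T = (-58.1, 0.00). Since A1 is tangent to WT there, PT ⟂ WT, so P = T + (0, 8.9) = (-58.1, 8.90). Since PB ⟂ BS (tangency), |PS| = √(8.9² + 19.5²) = 21.4 regardless of where B sits on A1. So S lies on both circle(W, 51.82) and circle(P, 21.4); the above-WT intersection is S = (-44.9, 25.8). B is the foot of the tangent from S: B = (-49.4, 6.84).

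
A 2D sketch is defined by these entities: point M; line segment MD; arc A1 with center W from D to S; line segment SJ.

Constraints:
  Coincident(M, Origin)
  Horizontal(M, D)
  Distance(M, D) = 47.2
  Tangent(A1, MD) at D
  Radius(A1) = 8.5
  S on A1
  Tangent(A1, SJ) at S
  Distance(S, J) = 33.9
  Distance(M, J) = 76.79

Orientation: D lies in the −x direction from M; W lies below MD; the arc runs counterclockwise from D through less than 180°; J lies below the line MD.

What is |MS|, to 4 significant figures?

55.42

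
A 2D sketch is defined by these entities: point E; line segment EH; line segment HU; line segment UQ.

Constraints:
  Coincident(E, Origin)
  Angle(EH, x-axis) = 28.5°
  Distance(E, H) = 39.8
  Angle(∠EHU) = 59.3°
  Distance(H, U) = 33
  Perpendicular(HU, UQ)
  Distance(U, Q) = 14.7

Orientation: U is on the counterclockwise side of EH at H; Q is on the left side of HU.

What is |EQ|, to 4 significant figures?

23.28

∠EHU = 59.3°, so HU runs at 28.5° + (180° − 59.3°) = 149.2° from the x-axis; with |HU| = 33.0, U = H + 33.0·(cos 149.2°, sin 149.2°) = (6.631, 35.89). The perpendicularity gives UQ at right angles to HU; with |UQ| = 14.7 on the left of HU, Q = U + 14.7·(-0.5120, -0.8590) = (-0.8958, 23.26). Then |EQ| = |Q − E| = 23.28.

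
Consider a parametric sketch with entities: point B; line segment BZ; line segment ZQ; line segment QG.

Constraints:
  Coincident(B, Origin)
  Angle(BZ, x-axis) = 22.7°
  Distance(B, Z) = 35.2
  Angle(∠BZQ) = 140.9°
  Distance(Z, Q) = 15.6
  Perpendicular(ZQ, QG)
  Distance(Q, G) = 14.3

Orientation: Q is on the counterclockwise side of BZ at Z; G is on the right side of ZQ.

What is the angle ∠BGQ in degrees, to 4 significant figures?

49.62°

B is at the origin; BZ runs at 22.7° with length 35.2, so Z = 35.2·(cos 22.7°, sin 22.7°) = (32.47, 13.58). ∠BZQ = 140.9°, so ZQ runs at 22.7° + (180° − 140.9°) = 61.80° from the x-axis; with |ZQ| = 15.6, Q = Z + 15.6·(cos 61.80°, sin 61.80°) = (39.85, 27.33). The perpendicularity gives QG at right angles to ZQ; with |QG| = 14.3 on the right of ZQ, G = Q + 14.3·(0.8813, -0.4726) = (52.45, 20.57). Then cos ∠BGQ = GB·GQ / (|GB||GQ|), giving 49.62°.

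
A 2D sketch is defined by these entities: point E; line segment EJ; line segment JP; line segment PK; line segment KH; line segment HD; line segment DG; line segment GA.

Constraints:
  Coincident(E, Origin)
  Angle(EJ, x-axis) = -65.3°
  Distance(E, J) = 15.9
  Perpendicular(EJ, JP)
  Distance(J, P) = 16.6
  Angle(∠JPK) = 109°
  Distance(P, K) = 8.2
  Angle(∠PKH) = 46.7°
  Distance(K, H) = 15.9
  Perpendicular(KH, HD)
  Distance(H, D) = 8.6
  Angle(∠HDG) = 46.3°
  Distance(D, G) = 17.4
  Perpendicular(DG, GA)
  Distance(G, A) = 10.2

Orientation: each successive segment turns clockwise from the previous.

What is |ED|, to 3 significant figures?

24.0

E is at the origin; EJ runs at -65.3° with length 15.9, so J = (6.64, -14.4). The perpendicularity gives JP at right angles to EJ, so JP runs at -155°; with |JP| = 16.6, P = (-8.44, -21.4). ∠JPK = 109.0° gives PK at 134° from the x-axis; with |PK| = 8.2, K = (-14.1, -15.5). ∠PKH = 46.7° gives KH at 0.400° from the x-axis; with |KH| = 15.9, H = (1.80, -15.3). The perpendicularity gives HD at right angles to KH, so HD runs at -89.6°; with |HD| = 8.6, D = (1.86, -23.9). Then |ED| = |D − E| = 24.0.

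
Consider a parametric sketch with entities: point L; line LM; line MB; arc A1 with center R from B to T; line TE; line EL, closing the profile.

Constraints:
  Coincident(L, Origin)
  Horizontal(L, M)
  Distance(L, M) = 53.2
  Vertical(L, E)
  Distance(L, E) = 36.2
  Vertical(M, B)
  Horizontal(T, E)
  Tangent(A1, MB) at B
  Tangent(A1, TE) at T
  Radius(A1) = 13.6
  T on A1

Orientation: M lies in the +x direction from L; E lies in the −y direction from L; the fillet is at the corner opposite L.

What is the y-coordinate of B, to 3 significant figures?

-22.6

L is at the origin; LM is horizontal with |LM| = 53.2 and M on the +x side, so M = (53.2, 0.00). L and E share the same x with |LE| = 36.2 and E on the −y side, so E = (0.00, -36.2). The virtual corner opposite L is at (53.2, -36.2). Since A1 is tangent to MB there, RB ⟂ MB and the tangent condition forces RT to be normal to TE, with radius 13.6, so the center R sits 13.6 in from both sides at R = (39.6, -22.6). That places the tangent points at B = (53.2, -22.6) on MB and T = (39.6, -36.2) on TE. So B.y = -22.6.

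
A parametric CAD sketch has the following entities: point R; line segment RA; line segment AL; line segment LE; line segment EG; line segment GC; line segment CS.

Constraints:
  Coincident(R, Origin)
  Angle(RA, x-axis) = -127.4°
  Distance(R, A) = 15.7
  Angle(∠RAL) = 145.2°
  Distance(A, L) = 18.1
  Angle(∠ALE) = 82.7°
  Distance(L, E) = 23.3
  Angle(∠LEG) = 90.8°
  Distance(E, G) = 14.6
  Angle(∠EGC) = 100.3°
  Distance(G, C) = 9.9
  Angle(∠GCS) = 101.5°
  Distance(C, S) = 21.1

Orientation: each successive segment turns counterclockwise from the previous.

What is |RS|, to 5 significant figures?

33.352

∠EGC = 100.3° gives GC at 173.60° from the x-axis; with |GC| = 9.9, C = (2.0335, -12.975). ∠GCS = 101.5° gives CS at -107.90° from the x-axis; with |CS| = 21.1, S = (-4.4518, -33.053). Then |RS| = |S − R| = 33.352.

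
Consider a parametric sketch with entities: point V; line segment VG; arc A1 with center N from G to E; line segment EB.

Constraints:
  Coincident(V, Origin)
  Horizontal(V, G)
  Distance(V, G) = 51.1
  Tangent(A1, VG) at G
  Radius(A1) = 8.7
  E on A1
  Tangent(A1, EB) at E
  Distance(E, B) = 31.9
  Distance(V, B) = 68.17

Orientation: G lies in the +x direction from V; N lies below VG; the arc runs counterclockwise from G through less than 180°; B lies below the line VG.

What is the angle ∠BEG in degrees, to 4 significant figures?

124.9°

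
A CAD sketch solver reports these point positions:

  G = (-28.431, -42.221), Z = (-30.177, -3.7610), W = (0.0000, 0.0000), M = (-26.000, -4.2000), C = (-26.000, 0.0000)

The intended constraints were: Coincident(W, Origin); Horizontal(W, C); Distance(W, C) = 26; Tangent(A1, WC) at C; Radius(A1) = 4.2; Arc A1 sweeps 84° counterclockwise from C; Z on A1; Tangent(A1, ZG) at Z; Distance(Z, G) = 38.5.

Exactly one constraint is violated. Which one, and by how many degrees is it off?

Tangent(A1, ZG) at Z — off by 8.60°.

W = (0.00, 0.00) ✓; W.y = 0.00, C.y = 0.00 ✓; |WC| = 26.00 ✓; ∠(MC, CW) = 90.00° ✓; |MC| = 4.200 ✓; bearing(M→Z) − bearing(M→C) = 84.00° ✓; |MZ| = 4.200 ✓; ∠(MZ, ZG) = 81.40° ✗; |ZG| = 38.50 ✓.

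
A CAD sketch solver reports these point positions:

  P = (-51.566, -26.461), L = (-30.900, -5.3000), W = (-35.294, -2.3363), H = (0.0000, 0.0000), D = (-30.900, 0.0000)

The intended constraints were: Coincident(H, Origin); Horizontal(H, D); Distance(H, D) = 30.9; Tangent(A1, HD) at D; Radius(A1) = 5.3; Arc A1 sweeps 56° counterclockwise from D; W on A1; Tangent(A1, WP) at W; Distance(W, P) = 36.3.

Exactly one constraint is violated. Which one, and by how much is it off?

Distance(W, P) = 36.3 — off by 7.20.

H = (0.00, 0.00) ✓; H.y = 0.00, D.y = 0.00 ✓; |HD| = 30.90 ✓; ∠(LD, DH) = 90.00° ✓; |LD| = 5.300 ✓; bearing(L→W) − bearing(L→D) = 56.00° ✓; |LW| = 5.300 ✓; ∠(LW, WP) = 90.00° ✓; |WP| = 29.10 ✗.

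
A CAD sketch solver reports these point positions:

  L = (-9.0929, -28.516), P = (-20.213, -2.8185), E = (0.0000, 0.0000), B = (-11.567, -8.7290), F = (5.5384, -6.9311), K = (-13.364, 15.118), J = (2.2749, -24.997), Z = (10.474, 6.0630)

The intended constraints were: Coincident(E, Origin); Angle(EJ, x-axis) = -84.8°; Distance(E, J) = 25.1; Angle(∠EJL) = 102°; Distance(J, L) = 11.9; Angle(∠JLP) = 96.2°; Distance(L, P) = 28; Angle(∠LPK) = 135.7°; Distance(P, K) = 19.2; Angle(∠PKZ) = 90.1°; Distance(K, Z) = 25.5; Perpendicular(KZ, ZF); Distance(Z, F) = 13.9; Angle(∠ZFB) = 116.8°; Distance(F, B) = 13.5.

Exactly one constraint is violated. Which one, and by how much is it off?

Distance(F, B) = 13.5 — off by 3.70.

E = (0.00, 0.00) ✓; EJ at -84.80° ✓; |EJ| = 25.10 ✓; ∠EJL = 102.0° ✓; |JL| = 11.90 ✓; ∠JLP = 96.20° ✓; |LP| = 28.00 ✓; ∠LPK = 135.7° ✓; |PK| = 19.20 ✓; ∠PKZ = 90.10° ✓; |KZ| = 25.50 ✓; ∠(KZ, ZF) = 90.00° ✓; |ZF| = 13.90 ✓; ∠ZFB = 116.8° ✓; |FB| = 17.20 ✗.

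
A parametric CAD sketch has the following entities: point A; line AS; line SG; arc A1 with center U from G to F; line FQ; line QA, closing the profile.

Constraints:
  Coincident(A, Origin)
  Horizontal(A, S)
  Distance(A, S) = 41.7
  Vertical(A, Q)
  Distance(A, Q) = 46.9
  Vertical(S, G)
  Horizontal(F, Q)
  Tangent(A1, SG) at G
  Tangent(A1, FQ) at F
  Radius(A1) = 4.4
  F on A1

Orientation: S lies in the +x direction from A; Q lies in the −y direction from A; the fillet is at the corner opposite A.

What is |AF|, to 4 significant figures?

59.92

A is at the origin; A and S share the same y with |AS| = 41.7 and S on the +x side, so S = (41.70, 0.000). A and Q share the same x with |AQ| = 46.9 and Q on the −y side, so Q = (0.000, -46.90). The virtual corner opposite A is at (41.70, -46.90). Tangency of A1 to SG means the radius UG is perpendicular to SG and tangency of A1 to FQ means the radius UF is perpendicular to FQ, with radius 4.4, so the center U sits 4.4 in from both sides at U = (37.30, -42.50). That places the tangent points at G = (41.70, -42.50) on SG and F = (37.30, -46.90) on FQ. Then |AF| = |F − A| = 59.92.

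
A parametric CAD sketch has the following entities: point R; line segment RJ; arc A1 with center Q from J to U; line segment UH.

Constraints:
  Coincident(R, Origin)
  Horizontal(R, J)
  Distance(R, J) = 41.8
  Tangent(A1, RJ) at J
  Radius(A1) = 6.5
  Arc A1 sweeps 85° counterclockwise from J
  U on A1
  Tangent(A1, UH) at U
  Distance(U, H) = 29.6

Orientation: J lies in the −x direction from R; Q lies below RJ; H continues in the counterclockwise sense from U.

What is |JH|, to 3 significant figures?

36.6

R is at the origin; R and J share the same y with |RJ| = 41.8 and J on the −x side, so J = (-41.8, 0.00). Since A1 is tangent to RJ there, QJ ⟂ RJ, so Q = J + (0, -6.5) = (-41.8, -6.50). On A1, J sits at bearing 90° from Q; an 85° counterclockwise sweep puts U at bearing 175°, so U = Q + 6.5·(cos 175°, sin 175°) = (-48.3, -5.93). The tangent condition forces QU to be normal to UH, so UH runs along (−sin 175°, cos 175°); with |UH| = 29.6, H = (-50.9, -35.4). Then |JH| = |H − J| = 36.6.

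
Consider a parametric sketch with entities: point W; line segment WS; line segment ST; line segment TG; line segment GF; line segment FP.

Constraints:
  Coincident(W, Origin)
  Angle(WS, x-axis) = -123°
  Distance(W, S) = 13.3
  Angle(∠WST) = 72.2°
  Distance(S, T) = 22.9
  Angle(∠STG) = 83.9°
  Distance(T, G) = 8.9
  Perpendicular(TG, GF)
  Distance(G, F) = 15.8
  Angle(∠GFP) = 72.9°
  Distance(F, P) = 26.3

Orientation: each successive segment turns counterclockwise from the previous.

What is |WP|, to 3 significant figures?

32.2

W is at the origin; WS runs at -123.0° with length 13.3, so S = (-7.24, -11.2). ∠WST = 72.2° gives ST at -15.2° from the x-axis; with |ST| = 22.9, T = (14.9, -17.2). ∠STG = 83.9° gives TG at 80.9° from the x-axis; with |TG| = 8.9, G = (16.3, -8.37). The perpendicularity gives GF at right angles to TG, so GF runs at 171°; with |GF| = 15.8, F = (0.662, -5.87). ∠GFP = 72.9° gives FP at -82.0° from the x-axis; with |FP| = 26.3, P = (4.32, -31.9). Then |WP| = |P − W| = 32.2.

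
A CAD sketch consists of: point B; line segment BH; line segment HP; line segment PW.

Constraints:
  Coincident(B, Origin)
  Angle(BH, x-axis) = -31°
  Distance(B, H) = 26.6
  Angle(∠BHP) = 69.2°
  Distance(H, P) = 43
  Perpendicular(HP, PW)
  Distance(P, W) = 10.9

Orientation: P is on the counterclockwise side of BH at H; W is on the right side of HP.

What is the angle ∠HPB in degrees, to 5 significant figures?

36.541°

B is at the origin; BH runs at -31.0° with length 26.6, so H = 26.6·(cos -31.0°, sin -31.0°) = (22.801, -13.700). ∠BHP = 69.2°, so HP runs at -31.0° + (180° − 69.2°) = 79.800° from the x-axis; with |HP| = 43.0, P = H + 43.0·(cos 79.800°, sin 79.800°) = (30.415, 28.620). Then cos ∠HPB = PH·PB / (|PH||PB|), giving 36.541°.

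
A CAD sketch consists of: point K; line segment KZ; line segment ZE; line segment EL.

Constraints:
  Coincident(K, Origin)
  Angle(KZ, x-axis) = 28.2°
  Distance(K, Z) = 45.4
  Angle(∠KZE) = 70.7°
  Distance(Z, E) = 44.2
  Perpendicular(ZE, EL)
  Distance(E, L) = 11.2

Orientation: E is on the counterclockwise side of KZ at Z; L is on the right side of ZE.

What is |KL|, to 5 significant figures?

61.429

K is at the origin; KZ runs at 28.2° with length 45.4, so Z = 45.4·(cos 28.2°, sin 28.2°) = (40.011, 21.454). ∠KZE = 70.7°, so ZE runs at 28.2° + (180° − 70.7°) = 137.50° from the x-axis; with |ZE| = 44.2, E = Z + 44.2·(cos 137.50°, sin 137.50°) = (7.4235, 51.315). The perpendicularity gives EL at right angles to ZE; with |EL| = 11.2 on the right of ZE, L = E + 11.2·(0.67559, 0.73728) = (14.990, 59.572). Then |KL| = |L − K| = 61.429.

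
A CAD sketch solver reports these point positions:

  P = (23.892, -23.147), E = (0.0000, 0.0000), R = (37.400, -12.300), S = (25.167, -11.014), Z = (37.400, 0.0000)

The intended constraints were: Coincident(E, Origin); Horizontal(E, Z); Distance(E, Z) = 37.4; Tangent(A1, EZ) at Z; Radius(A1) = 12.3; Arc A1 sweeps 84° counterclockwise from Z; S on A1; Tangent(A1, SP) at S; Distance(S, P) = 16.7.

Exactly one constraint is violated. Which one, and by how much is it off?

Distance(S, P) = 16.7 — off by 4.50.

E = (0.00, 0.00) ✓; E.y = 0.00, Z.y = 0.00 ✓; |EZ| = 37.40 ✓; ∠(RZ, ZE) = 90.00° ✓; |RZ| = 12.30 ✓; bearing(R→S) − bearing(R→Z) = 84.00° ✓; |RS| = 12.30 ✓; ∠(RS, SP) = 90.00° ✓; |SP| = 12.20 ✗.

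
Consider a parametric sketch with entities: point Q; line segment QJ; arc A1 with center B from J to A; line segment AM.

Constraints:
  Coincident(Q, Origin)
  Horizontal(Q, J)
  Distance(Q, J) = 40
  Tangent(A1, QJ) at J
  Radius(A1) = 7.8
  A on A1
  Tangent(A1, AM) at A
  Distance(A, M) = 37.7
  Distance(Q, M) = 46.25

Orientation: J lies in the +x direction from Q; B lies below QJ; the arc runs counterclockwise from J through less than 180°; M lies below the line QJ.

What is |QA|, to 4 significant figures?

33.02

Checks: ∠(BJ, JQ) = 90.00° ✓; |BJ| = 7.800 ✓; |BA| = 7.800 ✓; ∠(BA, AM) = 90.00° ✓; |AM| = 37.70 ✓; |QM| = 46.25 ✓.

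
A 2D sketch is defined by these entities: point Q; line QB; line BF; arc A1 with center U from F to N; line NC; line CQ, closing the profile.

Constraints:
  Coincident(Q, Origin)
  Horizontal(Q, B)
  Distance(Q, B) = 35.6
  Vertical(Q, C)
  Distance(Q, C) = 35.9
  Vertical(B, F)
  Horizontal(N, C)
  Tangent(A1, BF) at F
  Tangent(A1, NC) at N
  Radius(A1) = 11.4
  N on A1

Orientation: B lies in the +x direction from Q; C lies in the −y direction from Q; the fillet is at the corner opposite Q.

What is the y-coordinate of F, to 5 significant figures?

-24.500

The virtual corner opposite Q is at (35.600, -35.900). Since A1 is tangent to BF there, UF ⟂ BF and the tangent condition forces UN to be normal to NC, with radius 11.4, so the center U sits 11.4 in from both sides at U = (24.200, -24.500). That places the tangent points at F = (35.600, -24.500) on BF and N = (24.200, -35.900) on NC. So F.y = -24.500.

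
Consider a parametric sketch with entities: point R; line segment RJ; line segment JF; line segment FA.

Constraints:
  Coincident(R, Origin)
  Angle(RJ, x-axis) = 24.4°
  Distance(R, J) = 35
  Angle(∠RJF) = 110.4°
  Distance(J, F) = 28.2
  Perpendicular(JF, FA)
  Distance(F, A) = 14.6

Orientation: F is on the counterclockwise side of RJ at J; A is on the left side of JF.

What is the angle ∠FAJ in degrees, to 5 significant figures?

62.628°

R is at the origin; RJ runs at 24.4° with length 35.0, so J = 35.0·(cos 24.4°, sin 24.4°) = (31.874, 14.459). ∠RJF = 110.4°, so JF runs at 24.4° + (180° − 110.4°) = 94.000° from the x-axis; with |JF| = 28.2, F = J + 28.2·(cos 94.000°, sin 94.000°) = (29.907, 42.590). The perpendicularity gives FA at right angles to JF; with |FA| = 14.6 on the left of JF, A = F + 14.6·(-0.99756, -0.069756) = (15.342, 41.572). Then cos ∠FAJ = AF·AJ / (|AF||AJ|), giving 62.628°.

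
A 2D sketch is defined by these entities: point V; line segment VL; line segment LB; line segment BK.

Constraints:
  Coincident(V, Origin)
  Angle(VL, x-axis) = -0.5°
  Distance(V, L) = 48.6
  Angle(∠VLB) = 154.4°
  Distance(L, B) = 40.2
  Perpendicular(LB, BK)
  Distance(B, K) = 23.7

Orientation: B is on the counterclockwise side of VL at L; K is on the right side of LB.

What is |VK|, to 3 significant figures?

95.2

∠VLB = 154.4°, so LB runs at -0.5° + (180° − 154.4°) = 25.1° from the x-axis; with |LB| = 40.2, B = L + 40.2·(cos 25.1°, sin 25.1°) = (85.0, 16.6). LB is perpendicular to BK; with |BK| = 23.7 on the right of LB, K = B + 23.7·(0.424, -0.906) = (95.1, -4.83). Then |VK| = |K − V| = 95.2.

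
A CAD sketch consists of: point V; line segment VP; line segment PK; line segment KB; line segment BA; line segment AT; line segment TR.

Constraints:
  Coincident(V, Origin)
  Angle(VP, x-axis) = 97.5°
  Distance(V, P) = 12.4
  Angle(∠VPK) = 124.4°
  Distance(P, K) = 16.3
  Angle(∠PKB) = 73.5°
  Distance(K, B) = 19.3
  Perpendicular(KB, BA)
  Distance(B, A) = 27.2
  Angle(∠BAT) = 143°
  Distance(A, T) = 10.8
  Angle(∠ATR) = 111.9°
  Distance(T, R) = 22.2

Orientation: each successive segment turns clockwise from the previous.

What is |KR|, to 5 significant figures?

31.258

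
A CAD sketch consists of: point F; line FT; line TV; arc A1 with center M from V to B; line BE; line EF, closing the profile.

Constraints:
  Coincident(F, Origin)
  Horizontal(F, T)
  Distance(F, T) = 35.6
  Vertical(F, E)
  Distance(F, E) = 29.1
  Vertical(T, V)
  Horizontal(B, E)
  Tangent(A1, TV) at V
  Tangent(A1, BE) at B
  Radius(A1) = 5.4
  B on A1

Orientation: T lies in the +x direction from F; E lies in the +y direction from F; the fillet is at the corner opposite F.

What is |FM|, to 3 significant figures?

38.4

F is at the origin; F and T share the same y with |FT| = 35.6 and T on the +x side, so T = (35.6, 0.00). FE is vertical with |FE| = 29.1 and E on the +y side, so E = (0.00, 29.1). The virtual corner opposite F is at (35.6, 29.1). Since A1 is tangent to TV there, MV ⟂ TV and tangency of A1 to BE means the radius MB is perpendicular to BE, with radius 5.4, so the center M sits 5.4 in from both sides at M = (30.2, 23.7). Then |FM| = |M − F| = 38.4.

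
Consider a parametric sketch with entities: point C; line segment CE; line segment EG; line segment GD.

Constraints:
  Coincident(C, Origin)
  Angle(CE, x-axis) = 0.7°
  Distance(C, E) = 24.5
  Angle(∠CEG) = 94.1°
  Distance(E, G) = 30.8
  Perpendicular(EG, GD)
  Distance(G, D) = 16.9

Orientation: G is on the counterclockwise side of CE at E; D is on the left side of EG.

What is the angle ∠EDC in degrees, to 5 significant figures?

41.791°

C is at the origin; CE runs at 0.7° with length 24.5, so E = 24.5·(cos 0.7°, sin 0.7°) = (24.498, 0.29932). ∠CEG = 94.1°, so EG runs at 0.7° + (180° − 94.1°) = 86.600° from the x-axis; with |EG| = 30.8, G = E + 30.8·(cos 86.600°, sin 86.600°) = (26.325, 31.045). EG ⟂ GD; with |GD| = 16.9 on the left of EG, D = G + 16.9·(-0.99824, 0.059306) = (9.4546, 32.047). Then cos ∠EDC = DE·DC / (|DE||DC|), giving 41.791°.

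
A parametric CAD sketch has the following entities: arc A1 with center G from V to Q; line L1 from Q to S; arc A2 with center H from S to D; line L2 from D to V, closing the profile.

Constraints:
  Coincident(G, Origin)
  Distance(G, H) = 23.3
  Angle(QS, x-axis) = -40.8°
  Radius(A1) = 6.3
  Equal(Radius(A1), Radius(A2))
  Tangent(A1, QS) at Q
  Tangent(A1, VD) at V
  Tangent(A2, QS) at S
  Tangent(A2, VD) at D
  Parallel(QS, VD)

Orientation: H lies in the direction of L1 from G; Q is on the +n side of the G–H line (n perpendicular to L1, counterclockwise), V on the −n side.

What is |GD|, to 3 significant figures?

24.1

Tangency of A1 to both parallel lines with radius 6.3 puts Q and V at G ± 6.3·n: Q = (4.12, 4.77), V = (-4.12, -4.77). Equal radii place S and D the same way about H: S = H + 6.3·n = (21.8, -10.5), D = H − 6.3·n = (13.5, -20.0). Then |GD| = |D − G| = 24.1.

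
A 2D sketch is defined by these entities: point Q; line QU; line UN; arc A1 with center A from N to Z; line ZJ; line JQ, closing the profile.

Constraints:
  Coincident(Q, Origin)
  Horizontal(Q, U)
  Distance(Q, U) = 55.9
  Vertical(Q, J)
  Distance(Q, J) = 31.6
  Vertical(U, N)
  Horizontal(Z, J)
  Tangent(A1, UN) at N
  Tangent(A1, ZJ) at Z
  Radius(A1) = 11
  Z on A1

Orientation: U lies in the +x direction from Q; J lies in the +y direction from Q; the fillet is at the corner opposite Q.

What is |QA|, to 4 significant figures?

49.40

QJ is vertical with |QJ| = 31.6 and J on the +y side, so J = (0.000, 31.60). The virtual corner opposite Q is at (55.90, 31.60). Since A1 is tangent to UN there, AN ⟂ UN and A1 meets ZJ tangentially, so AZ is at right angles to ZJ, with radius 11.0, so the center A sits 11.0 in from both sides at A = (44.90, 20.60). Then |QA| = |A − Q| = 49.40.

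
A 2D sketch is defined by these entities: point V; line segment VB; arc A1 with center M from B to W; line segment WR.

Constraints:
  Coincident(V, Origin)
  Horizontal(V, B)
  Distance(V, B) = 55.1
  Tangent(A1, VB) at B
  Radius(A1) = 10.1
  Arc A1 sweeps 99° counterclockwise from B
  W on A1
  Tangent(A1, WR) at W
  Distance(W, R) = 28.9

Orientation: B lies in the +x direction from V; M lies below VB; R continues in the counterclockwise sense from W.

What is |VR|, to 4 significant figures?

63.90

On A1, B sits at bearing 90° from M; a 99° counterclockwise sweep puts W at bearing 189°, so W = M + 10.1·(cos 189°, sin 189°) = (45.12, -11.68). Since A1 is tangent to WR there, MW ⟂ WR, so WR runs along (−sin 189°, cos 189°); with |WR| = 28.9, R = (49.65, -40.22). Then |VR| = |R − V| = 63.90.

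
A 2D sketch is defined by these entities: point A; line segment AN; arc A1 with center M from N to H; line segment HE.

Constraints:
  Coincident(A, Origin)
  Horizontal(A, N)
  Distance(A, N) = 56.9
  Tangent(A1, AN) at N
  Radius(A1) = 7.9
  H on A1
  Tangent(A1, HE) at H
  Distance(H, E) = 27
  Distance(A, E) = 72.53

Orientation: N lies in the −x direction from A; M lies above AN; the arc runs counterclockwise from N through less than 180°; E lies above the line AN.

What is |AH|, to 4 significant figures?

51.41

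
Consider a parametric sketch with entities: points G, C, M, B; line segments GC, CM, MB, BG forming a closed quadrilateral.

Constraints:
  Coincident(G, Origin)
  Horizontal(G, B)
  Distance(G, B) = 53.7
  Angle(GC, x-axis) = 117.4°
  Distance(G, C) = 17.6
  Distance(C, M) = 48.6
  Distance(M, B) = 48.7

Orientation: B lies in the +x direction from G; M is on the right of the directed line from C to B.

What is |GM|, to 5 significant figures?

31.002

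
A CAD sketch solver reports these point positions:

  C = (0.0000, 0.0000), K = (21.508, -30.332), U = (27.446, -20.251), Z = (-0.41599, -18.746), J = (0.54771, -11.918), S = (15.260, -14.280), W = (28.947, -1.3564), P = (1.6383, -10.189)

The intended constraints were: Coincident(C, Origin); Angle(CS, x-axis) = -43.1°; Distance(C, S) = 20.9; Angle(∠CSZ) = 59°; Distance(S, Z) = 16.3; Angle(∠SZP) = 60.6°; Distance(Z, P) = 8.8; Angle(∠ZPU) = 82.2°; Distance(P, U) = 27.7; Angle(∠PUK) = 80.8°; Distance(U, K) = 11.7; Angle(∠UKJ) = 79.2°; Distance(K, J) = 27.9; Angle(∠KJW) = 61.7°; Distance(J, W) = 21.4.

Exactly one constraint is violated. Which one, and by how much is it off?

Distance(J, W) = 21.4 — off by 8.90.

C = (0.00, 0.00) ✓; CS at -43.10° ✓; |CS| = 20.90 ✓; ∠CSZ = 59.00° ✓; |SZ| = 16.30 ✓; ∠SZP = 60.60° ✓; |ZP| = 8.800 ✓; ∠ZPU = 82.20° ✓; |PU| = 27.70 ✓; ∠PUK = 80.80° ✓; |UK| = 11.70 ✓; ∠UKJ = 79.20° ✓; |KJ| = 27.90 ✓; ∠KJW = 61.70° ✓; |JW| = 30.30 ✗.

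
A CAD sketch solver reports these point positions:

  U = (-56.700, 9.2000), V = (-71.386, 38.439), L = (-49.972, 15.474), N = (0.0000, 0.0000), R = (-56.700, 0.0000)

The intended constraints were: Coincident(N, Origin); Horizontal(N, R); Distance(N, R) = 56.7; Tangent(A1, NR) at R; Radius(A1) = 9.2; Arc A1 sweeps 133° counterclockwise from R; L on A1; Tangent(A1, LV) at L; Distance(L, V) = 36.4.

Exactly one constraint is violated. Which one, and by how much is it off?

Distance(L, V) = 36.4 — off by 5.00.

N = (0.00, 0.00) ✓; N.y = 0.00, R.y = 0.00 ✓; |NR| = 56.70 ✓; ∠(UR, RN) = 90.00° ✓; |UR| = 9.200 ✓; bearing(U→L) − bearing(U→R) = 133.0° ✓; |UL| = 9.199 ✓; ∠(UL, LV) = 90.00° ✓; |LV| = 31.40 ✗.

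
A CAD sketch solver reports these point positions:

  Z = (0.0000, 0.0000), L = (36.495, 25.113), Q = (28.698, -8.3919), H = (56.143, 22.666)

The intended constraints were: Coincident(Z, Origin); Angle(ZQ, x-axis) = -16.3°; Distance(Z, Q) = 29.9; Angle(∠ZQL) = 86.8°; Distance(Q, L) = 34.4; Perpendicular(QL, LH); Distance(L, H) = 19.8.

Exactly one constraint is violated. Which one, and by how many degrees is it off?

Perpendicular(QL, LH) — off by 6.00°.

Z = (0.00, 0.00) ✓; ZQ at -16.30° ✓; |ZQ| = 29.90 ✓; ∠ZQL = 86.80° ✓; |QL| = 34.40 ✓; ∠(QL, LH) = 84.00° ✗; |LH| = 19.80 ✓.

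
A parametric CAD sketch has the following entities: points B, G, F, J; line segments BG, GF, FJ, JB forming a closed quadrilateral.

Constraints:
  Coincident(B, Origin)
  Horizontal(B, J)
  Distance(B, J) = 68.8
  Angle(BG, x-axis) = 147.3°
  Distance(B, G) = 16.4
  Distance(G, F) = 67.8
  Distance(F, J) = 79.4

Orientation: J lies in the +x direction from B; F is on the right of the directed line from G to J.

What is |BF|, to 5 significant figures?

55.371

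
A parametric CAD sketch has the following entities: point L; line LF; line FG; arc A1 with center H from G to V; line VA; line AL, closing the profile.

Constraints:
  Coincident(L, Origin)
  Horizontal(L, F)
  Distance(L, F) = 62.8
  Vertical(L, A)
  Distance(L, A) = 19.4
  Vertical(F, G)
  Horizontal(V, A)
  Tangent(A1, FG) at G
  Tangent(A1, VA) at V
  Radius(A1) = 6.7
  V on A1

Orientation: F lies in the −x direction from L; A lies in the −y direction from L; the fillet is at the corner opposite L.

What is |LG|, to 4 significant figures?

64.07

L is at the origin; LF is horizontal with |LF| = 62.8 and F on the −x side, so F = (-62.80, 0.000). L and A share the same x with |LA| = 19.4 and A on the −y side, so A = (0.000, -19.40). The virtual corner opposite L is at (-62.80, -19.40). A1 meets FG tangentially, so HG is at right angles to FG and since A1 is tangent to VA there, HV ⟂ VA, with radius 6.7, so the center H sits 6.7 in from both sides at H = (-56.10, -12.70). That places the tangent points at G = (-62.80, -12.70) on FG and V = (-56.10, -19.40) on VA. Then |LG| = |G − L| = 64.07.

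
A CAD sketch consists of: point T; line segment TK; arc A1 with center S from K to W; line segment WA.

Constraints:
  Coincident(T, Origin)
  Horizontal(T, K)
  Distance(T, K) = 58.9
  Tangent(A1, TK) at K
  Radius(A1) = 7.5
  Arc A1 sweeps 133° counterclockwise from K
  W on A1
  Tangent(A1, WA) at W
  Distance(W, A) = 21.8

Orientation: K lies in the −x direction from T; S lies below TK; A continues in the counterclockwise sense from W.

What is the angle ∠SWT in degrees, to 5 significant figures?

31.914°

T is at the origin; T and K share the same y with |TK| = 58.9 and K on the −x side, so K = (-58.900, 0.0000). Tangency of A1 to TK means the radius SK is perpendicular to TK, so S = K + (0, -7.5) = (-58.900, -7.5000). On A1, K sits at bearing 90° from S; a 133° counterclockwise sweep puts W at bearing 223°, so W = S + 7.5·(cos 223°, sin 223°) = (-64.385, -12.615). Then cos ∠SWT = WS·WT / (|WS||WT|), giving 31.914°.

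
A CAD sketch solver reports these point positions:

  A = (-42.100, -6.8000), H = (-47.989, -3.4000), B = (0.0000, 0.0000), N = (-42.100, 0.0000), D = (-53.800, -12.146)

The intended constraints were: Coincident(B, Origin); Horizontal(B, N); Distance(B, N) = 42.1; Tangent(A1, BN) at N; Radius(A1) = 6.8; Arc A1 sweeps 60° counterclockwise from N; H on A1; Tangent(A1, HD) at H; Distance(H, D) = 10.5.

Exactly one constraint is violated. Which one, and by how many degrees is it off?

Tangent(A1, HD) at H — off by 3.60°.

B = (0.00, 0.00) ✓; B.y = 0.00, N.y = 0.00 ✓; |BN| = 42.10 ✓; ∠(AN, NB) = 90.00° ✓; |AN| = 6.800 ✓; bearing(A→H) − bearing(A→N) = 60.00° ✓; |AH| = 6.800 ✓; ∠(AH, HD) = 93.60° ✗; |HD| = 10.50 ✓.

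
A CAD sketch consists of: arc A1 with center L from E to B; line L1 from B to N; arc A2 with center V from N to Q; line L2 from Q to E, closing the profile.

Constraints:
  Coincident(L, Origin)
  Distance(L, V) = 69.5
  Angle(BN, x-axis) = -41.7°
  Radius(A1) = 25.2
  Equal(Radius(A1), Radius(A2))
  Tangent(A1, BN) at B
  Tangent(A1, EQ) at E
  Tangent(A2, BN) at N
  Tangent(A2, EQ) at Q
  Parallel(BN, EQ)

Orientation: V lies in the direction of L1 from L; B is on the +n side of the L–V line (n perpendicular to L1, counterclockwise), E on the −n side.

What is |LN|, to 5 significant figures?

73.928

Tangency of A1 to both parallel lines with radius 25.2 puts B and E at L ± 25.2·n: B = (16.764, 18.815), E = (-16.764, -18.815). Equal radii place N and Q the same way about V: N = V + 25.2·n = (68.655, -27.418), Q = V − 25.2·n = (35.128, -65.049). Then |LN| = |N − L| = 73.928.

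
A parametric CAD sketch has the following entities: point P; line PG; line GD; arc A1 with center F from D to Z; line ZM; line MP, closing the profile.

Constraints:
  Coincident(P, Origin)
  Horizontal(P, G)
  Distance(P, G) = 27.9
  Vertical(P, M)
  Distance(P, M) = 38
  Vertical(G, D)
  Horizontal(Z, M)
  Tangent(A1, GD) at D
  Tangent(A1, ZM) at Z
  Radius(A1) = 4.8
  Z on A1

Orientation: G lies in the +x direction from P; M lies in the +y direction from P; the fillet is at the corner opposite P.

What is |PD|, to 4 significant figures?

43.37

The virtual corner opposite P is at (27.90, 38.00). Since A1 is tangent to GD there, FD ⟂ GD and since A1 is tangent to ZM there, FZ ⟂ ZM, with radius 4.8, so the center F sits 4.8 in from both sides at F = (23.10, 33.20). That places the tangent points at D = (27.90, 33.20) on GD and Z = (23.10, 38.00) on ZM. Then |PD| = |D − P| = 43.37.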